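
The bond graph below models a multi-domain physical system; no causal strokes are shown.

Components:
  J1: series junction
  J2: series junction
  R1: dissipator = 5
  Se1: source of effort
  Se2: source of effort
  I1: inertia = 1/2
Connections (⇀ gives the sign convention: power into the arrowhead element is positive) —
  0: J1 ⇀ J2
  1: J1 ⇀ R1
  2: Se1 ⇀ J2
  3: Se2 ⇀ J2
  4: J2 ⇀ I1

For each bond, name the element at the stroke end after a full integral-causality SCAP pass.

#2 |J2  (Se1: effort source, stroke at far end)
#3 |J2  (Se2 (Se) sets effort on bond)
#4 |I1  (I1 outputs flow p/I1)
#0 |J2  (1-jn J2 has f-setter on 4)
#1 |J1  (J1 flow already set via bond 0)

bond 0 stroke at J2
bond 1 stroke at J1
bond 2 stroke at J2
bond 3 stroke at J2
bond 4 stroke at I1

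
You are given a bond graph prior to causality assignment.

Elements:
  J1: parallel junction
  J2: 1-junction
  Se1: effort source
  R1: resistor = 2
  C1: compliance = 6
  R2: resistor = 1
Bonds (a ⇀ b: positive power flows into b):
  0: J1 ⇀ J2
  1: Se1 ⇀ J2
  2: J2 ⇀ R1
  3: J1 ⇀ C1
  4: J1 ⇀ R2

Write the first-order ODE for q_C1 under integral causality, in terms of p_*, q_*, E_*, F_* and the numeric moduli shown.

dq_C1/dt = -E_Se1/2 - q_C1/4

b1 |J2  (Se1 (Se) sets effort on bond)
b3 |J1  (C1 outputs effort q/C1)
b0 |J2  (0-jn J1 has e-setter on 3)
b4 |R2  (J1: bond 3 brought effort, rest push out)
b2 |R1  (J2: last free bond brings flow in)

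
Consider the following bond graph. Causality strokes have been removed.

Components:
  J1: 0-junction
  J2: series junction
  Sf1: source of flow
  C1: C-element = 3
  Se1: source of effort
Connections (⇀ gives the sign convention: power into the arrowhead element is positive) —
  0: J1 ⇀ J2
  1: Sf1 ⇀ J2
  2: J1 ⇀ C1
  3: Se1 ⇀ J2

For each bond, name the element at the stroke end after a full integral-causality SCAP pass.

b0 stroke at J2
b1 stroke at Sf1
b2 stroke at J1
b3 stroke at J2

bond 1 stroke→Sf1  (Sf1 fixes flow; stroke at Sf1)
bond 3 stroke→J2  (source Se1 imposes e)
bond 0 stroke→J2  (J2 flow already set via bond 1)
bond 2 stroke→J1  (J1: last free bond brings effort in)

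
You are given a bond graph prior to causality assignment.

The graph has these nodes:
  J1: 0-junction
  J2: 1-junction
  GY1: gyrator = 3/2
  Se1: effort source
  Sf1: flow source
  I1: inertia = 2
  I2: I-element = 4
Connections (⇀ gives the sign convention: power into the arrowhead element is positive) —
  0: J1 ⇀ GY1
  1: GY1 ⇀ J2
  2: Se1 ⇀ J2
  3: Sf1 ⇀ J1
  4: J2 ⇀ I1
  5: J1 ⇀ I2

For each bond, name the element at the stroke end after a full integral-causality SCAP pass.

bond 2 →J2  (Se1 (Se) sets effort on bond)
bond 3 →Sf1  (source Sf1 imposes f)
bond 4 →I1  (I1 integral (f out))
bond 1 →J2  (J2: bond 4 brought flow, rest push out)
bond 0 →J1  (through GY1, causality inverts; strokes same side of GY1)
bond 5 →I2  (J1: bond 0 brought effort, rest push out)

bond 0 |J1
bond 1 |J2
bond 2 |J2
bond 3 |Sf1
bond 4 |I1
bond 5 |I2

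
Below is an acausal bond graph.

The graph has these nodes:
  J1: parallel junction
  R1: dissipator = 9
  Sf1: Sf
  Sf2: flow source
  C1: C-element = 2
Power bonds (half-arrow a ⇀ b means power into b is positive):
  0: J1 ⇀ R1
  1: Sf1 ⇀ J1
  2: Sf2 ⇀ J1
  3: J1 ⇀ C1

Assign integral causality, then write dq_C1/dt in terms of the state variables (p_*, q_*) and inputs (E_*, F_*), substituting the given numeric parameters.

b1 stroke at Sf1  (Sf1: flow source, stroke at near end)
b2 stroke at Sf2  (source Sf2 imposes f)
b3 stroke at J1  (C1 integral (e out))
b0 stroke at R1  (J1: bond 3 brought effort, rest push out)

dq_C1/dt = F_Sf1 + F_Sf2 - q_C1/18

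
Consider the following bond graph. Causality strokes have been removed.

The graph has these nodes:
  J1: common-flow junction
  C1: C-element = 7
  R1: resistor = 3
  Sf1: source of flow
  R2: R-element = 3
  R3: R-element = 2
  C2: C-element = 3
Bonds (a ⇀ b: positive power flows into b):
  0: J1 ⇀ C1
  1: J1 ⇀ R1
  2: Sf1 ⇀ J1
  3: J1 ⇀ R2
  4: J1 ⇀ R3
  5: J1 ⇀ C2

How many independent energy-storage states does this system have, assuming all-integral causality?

2  (C1, C2 all integral)

#2 stroke→Sf1  (Sf1: flow source, stroke at near end)
#0 stroke→J1  (J1 flow already set via bond 2)
#1 stroke→J1  (J1 flow already set via bond 2)
#3 stroke→J1  (J1: bond 2 brought flow, rest push out)
#4 stroke→J1  (J1 flow already set via bond 2)
#5 stroke→J1  (common-f at J1 fixed by 2)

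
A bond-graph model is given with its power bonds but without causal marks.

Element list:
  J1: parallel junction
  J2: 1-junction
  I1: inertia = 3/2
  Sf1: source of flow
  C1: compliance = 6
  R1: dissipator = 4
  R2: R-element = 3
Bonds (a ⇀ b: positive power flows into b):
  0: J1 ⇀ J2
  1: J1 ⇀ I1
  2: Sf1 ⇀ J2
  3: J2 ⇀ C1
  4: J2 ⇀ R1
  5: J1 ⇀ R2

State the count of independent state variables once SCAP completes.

β2 |Sf1  (Sf1 (Sf) sets flow on bond)
β0 |J2  (J2 flow already set via bond 2)
β3 |J2  (1-jn J2 has f-setter on 2)
β4 |J2  (J2: bond 2 brought flow, rest push out)
β1 |I1  (I1: I, integral causality)
β5 |J1  (J1: last free bond brings effort in)

2  (C1, I1 all integral)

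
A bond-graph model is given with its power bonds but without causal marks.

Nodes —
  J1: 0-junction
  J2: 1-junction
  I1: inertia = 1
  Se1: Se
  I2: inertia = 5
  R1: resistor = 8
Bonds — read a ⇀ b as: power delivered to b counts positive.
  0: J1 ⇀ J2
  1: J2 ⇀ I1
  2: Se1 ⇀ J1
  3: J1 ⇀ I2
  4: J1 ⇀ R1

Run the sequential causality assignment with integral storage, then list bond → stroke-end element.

β0 →J2
β1 →I1
β2 →J1
β3 →I2
β4 →R1

β2 stroke→J1  (Se1 (Se) sets effort on bond)
β0 stroke→J2  (common-e at J1 fixed by 2)
β3 stroke→I2  (common-e at J1 fixed by 2)
β4 stroke→R1  (J1 effort already set via bond 2)
β1 stroke→I1  (only one flow-in slot at J2)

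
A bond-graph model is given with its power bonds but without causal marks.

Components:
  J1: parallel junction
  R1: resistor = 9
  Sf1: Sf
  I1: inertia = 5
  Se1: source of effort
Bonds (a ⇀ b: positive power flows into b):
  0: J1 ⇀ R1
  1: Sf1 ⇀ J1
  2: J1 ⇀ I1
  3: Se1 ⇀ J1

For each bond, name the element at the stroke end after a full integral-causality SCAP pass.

bond 0 →R1
bond 1 →Sf1
bond 2 →I1
bond 3 →J1

b1 |Sf1  (Sf1 (Sf) sets flow on bond)
b3 |J1  (source Se1 imposes e)
b0 |R1  (0-jn J1 has e-setter on 3)
b2 |I1  (common-e at J1 fixed by 3)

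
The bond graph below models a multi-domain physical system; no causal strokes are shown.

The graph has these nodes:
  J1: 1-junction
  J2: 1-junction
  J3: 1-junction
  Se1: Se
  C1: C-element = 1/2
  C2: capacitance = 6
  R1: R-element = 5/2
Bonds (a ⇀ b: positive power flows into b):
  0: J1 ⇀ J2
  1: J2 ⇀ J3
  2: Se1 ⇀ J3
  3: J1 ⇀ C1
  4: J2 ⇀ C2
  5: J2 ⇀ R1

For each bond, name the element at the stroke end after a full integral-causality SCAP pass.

bond 2 stroke at J3  (Se1 fixes effort; stroke away)
bond 1 stroke at J2  (J3 needs exactly one f-in)
bond 3 stroke at J1  (C1 outputs effort q/C1)
bond 0 stroke at J2  (closing 1-jn rule on J1)
bond 4 stroke at J2  (prefer integral on C2)
bond 5 stroke at R1  (only one flow-in slot at J2)

b0 →J2
b1 →J2
b2 →J3
b3 →J1
b4 →J2
b5 →R1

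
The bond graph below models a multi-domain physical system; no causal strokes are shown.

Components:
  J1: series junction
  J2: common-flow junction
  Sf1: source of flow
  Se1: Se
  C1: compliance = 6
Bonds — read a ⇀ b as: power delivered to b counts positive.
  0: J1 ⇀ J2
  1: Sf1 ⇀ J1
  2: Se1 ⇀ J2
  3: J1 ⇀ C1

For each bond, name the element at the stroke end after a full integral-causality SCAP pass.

β0 |J1
β1 |Sf1
β2 |J2
β3 |J1

b1 |Sf1  (Sf1 fixes flow; stroke at Sf1)
b2 |J2  (Se1 fixes effort; stroke away)
b0 |J1  (J1: bond 1 brought flow, rest push out)
b3 |J1  (1-jn J1 has f-setter on 1)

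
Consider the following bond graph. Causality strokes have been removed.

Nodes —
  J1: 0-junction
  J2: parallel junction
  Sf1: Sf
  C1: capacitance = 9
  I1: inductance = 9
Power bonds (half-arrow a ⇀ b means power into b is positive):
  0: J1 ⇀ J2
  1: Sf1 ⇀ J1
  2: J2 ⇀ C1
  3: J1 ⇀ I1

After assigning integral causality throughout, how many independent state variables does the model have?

2  (C1, I1 all integral)

b1 |Sf1  (Sf1 fixes flow; stroke at Sf1)
b2 |J2  (C1 outputs effort q/C1)
b0 |J1  (J2 effort already set via bond 2)
b3 |I1  (J1: bond 0 brought effort, rest push out)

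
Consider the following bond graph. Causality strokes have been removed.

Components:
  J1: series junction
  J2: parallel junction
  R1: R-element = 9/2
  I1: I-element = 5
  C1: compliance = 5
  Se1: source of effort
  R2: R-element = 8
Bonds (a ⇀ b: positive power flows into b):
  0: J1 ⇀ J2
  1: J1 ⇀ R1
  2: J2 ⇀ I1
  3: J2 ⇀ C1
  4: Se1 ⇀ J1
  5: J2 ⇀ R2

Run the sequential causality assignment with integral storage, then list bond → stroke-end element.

β4 stroke at J1  (Se1 (Se) sets effort on bond)
β2 stroke at I1  (I1 outputs flow p/I1)
β3 stroke at J2  (C1 outputs effort q/C1)
β0 stroke at J1  (J2 effort already set via bond 3)
β5 stroke at R2  (common-e at J2 fixed by 3)
β1 stroke at R1  (J1: last free bond brings flow in)

#0 →J1
#1 →R1
#2 →I1
#3 →J2
#4 →J1
#5 →R2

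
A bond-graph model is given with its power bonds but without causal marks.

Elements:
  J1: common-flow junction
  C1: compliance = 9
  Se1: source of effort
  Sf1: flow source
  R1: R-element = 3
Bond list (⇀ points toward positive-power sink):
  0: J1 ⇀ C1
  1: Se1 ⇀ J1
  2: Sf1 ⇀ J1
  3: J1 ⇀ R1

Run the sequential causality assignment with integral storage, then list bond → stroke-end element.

#1 stroke at J1  (Se1 (Se) sets effort on bond)
#2 stroke at Sf1  (Sf1 fixes flow; stroke at Sf1)
#0 stroke at J1  (J1 flow already set via bond 2)
#3 stroke at J1  (common-f at J1 fixed by 2)

β0 |J1
β1 |J1
β2 |Sf1
β3 |J1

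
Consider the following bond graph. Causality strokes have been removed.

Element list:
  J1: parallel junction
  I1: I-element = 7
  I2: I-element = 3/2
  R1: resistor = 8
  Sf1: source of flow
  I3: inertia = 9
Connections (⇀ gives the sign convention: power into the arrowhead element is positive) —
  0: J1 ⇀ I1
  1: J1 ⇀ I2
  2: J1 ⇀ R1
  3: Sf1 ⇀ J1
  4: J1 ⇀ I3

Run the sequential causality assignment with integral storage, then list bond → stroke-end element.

b0 stroke→I1
b1 stroke→I2
b2 stroke→J1
b3 stroke→Sf1
b4 stroke→I3

β3 →Sf1  (source Sf1 imposes f)
β0 →I1  (prefer integral on I1)
β1 →I2  (I2 integral (f out))
β4 →I3  (prefer integral on I3)
β2 →J1  (J1: last free bond brings effort in)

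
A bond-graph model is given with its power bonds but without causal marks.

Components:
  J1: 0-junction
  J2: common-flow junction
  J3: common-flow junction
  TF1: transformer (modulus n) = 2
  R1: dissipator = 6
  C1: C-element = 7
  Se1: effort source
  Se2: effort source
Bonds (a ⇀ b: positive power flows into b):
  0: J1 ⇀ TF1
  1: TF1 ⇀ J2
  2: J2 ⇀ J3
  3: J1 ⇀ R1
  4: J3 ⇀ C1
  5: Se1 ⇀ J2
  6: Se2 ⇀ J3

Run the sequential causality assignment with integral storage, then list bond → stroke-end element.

#5 |J2  (Se1 fixes effort; stroke away)
#6 |J3  (source Se2 imposes e)
#4 |J3  (C1 outputs effort q/C1)
#2 |J2  (only one flow-in slot at J3)
#1 |TF1  (J2 needs exactly one f-in)
#0 |J1  (TF1 one-in-one-out from 1)
#3 |R1  (J1 effort already set via bond 0)

β0 stroke→J1
β1 stroke→TF1
β2 stroke→J2
β3 stroke→R1
β4 stroke→J3
β5 stroke→J2
β6 stroke→J3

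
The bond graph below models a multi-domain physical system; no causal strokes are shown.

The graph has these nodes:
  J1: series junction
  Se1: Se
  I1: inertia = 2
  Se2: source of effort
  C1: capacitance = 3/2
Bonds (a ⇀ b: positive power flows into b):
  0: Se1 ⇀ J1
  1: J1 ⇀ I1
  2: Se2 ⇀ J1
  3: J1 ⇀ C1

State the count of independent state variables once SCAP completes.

2  (C1, I1 all integral)

#0 stroke→J1  (Se1 fixes effort; stroke away)
#2 stroke→J1  (Se2 (Se) sets effort on bond)
#1 stroke→I1  (I1: I, integral causality)
#3 stroke→J1  (1-jn J1 has f-setter on 1)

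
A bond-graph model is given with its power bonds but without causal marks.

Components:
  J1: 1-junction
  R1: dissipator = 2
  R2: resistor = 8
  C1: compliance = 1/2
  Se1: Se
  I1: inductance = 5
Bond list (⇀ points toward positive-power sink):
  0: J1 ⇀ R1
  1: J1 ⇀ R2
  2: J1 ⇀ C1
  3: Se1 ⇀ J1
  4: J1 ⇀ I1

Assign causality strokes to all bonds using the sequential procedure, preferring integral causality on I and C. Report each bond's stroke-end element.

#3 →J1  (source Se1 imposes e)
#2 →J1  (prefer integral on C1)
#4 →I1  (I1 integral (f out))
#0 →J1  (common-f at J1 fixed by 4)
#1 →J1  (common-f at J1 fixed by 4)

bond 0 →J1
bond 1 →J1
bond 2 →J1
bond 3 →J1
bond 4 →I1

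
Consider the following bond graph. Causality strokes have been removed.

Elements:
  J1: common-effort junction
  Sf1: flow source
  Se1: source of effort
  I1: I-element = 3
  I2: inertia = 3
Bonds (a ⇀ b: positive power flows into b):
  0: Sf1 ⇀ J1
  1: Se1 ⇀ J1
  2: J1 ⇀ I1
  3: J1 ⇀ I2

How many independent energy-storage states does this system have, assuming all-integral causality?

bond 0 stroke at Sf1  (source Sf1 imposes f)
bond 1 stroke at J1  (source Se1 imposes e)
bond 2 stroke at I1  (common-e at J1 fixed by 1)
bond 3 stroke at I2  (J1: bond 1 brought effort, rest push out)

2  (I1, I2 all integral)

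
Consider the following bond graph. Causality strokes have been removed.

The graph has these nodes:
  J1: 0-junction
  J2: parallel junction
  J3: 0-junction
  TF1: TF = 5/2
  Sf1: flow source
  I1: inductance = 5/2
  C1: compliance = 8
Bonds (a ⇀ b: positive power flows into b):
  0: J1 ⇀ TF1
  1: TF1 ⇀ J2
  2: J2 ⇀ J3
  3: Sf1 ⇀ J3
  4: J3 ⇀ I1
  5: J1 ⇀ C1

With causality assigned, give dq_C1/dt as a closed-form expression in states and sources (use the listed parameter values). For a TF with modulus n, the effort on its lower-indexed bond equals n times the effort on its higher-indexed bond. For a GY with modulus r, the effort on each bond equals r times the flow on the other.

dq_C1/dt = 2*F_Sf1/5 - 4*p_I1/25

bond 3 stroke→Sf1  (Sf1 fixes flow; stroke at Sf1)
bond 4 stroke→I1  (I1 integral (f out))
bond 2 stroke→J3  (J3 needs exactly one e-in)
bond 1 stroke→J2  (closing 0-jn rule on J2)
bond 0 stroke→TF1  (through TF1, causality passes straight; one stroke at TF1)
bond 5 stroke→J1  (J1 needs exactly one e-in)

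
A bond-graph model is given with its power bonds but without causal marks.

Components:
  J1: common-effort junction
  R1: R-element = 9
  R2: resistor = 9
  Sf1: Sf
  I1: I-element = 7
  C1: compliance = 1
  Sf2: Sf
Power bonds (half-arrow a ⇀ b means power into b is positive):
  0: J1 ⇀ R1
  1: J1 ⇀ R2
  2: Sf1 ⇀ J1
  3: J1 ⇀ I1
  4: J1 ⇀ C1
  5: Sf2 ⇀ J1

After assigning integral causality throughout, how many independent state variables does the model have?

b2 stroke→Sf1  (Sf1: flow source, stroke at near end)
b5 stroke→Sf2  (Sf2 fixes flow; stroke at Sf2)
b3 stroke→I1  (prefer integral on I1)
b4 stroke→J1  (C1 integral (e out))
b0 stroke→R1  (J1 effort already set via bond 4)
b1 stroke→R2  (J1 effort already set via bond 4)

2  (C1, I1 all integral)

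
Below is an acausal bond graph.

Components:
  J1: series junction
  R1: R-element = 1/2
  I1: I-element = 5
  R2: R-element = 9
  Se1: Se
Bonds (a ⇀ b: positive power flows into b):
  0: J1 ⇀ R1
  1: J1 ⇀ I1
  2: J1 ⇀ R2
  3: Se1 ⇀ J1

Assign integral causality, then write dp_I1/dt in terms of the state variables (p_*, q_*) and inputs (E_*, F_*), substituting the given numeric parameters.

dp_I1/dt = E_Se1 - 19*p_I1/10

#3 stroke→J1  (Se1 fixes effort; stroke away)
#1 stroke→I1  (I1: I, integral causality)
#0 stroke→J1  (common-f at J1 fixed by 1)
#2 stroke→J1  (common-f at J1 fixed by 1)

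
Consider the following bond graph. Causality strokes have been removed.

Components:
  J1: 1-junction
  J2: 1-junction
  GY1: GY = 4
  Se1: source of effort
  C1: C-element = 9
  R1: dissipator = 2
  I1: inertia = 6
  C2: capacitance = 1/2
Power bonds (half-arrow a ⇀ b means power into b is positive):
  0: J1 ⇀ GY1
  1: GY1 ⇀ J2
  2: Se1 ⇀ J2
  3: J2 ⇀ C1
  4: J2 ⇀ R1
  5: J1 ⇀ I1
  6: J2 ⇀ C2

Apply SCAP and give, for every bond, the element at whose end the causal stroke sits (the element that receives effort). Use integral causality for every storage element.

#2 |J2  (Se1 (Se) sets effort on bond)
#3 |J2  (prefer integral on C1)
#5 |I1  (I1 outputs flow p/I1)
#0 |J1  (J1 flow already set via bond 5)
#1 |J2  (GY GY1: same side as bond 0)
#6 |J2  (C2 outputs effort q/C2)
#4 |R1  (only one flow-in slot at J2)

bond 0 →J1
bond 1 →J2
bond 2 →J2
bond 3 →J2
bond 4 →R1
bond 5 →I1
bond 6 →J2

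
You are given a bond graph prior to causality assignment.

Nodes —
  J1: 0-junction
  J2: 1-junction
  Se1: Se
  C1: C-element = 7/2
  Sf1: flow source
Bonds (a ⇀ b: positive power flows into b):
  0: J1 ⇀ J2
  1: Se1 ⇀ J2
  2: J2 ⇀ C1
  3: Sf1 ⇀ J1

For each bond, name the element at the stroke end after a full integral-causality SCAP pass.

b0 stroke→J1
b1 stroke→J2
b2 stroke→J2
b3 stroke→Sf1

#1 stroke→J2  (source Se1 imposes e)
#3 stroke→Sf1  (Sf1: flow source, stroke at near end)
#0 stroke→J1  (closing 0-jn rule on J1)
#2 stroke→J2  (J2: bond 0 brought flow, rest push out)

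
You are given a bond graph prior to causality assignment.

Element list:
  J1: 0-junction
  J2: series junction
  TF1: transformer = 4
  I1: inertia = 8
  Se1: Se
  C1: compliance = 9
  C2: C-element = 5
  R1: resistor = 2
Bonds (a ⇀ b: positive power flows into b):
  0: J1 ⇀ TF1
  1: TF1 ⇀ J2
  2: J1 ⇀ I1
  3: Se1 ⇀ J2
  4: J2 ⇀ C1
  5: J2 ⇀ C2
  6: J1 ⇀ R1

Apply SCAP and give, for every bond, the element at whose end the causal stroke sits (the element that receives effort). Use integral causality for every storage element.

b3 stroke→J2  (Se1 fixes effort; stroke away)
b2 stroke→I1  (I1 integral (f out))
b4 stroke→J2  (C1: C, integral causality)
b5 stroke→J2  (C2 outputs effort q/C2)
b1 stroke→TF1  (only one flow-in slot at J2)
b0 stroke→J1  (TF1 one-in-one-out from 1)
b6 stroke→R1  (J1 effort already set via bond 0)

bond 0 →J1
bond 1 →TF1
bond 2 →I1
bond 3 →J2
bond 4 →J2
bond 5 →J2
bond 6 →R1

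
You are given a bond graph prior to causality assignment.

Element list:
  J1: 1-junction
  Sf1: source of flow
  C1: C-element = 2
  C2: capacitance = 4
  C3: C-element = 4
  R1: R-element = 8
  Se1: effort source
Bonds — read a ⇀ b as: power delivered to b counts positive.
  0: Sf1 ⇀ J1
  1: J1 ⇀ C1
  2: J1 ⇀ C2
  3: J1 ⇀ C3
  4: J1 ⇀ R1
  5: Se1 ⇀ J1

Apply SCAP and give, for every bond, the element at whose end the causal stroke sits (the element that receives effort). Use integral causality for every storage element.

bond 0 stroke→Sf1
bond 1 stroke→J1
bond 2 stroke→J1
bond 3 stroke→J1
bond 4 stroke→J1
bond 5 stroke→J1

β0 stroke at Sf1  (source Sf1 imposes f)
β5 stroke at J1  (Se1 (Se) sets effort on bond)
β1 stroke at J1  (J1 flow already set via bond 0)
β2 stroke at J1  (J1: bond 0 brought flow, rest push out)
β3 stroke at J1  (1-jn J1 has f-setter on 0)
β4 stroke at J1  (J1 flow already set via bond 0)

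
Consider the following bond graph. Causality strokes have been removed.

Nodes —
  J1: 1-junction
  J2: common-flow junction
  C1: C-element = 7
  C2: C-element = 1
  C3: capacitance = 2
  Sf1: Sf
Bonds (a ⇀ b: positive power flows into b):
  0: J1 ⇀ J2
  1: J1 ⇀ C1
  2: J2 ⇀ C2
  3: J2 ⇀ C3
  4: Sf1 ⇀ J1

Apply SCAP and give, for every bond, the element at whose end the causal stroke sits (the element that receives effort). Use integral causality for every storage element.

β0 →J1
β1 →J1
β2 →J2
β3 →J2
β4 →Sf1

#4 |Sf1  (Sf1 fixes flow; stroke at Sf1)
#0 |J1  (J1: bond 4 brought flow, rest push out)
#1 |J1  (J1: bond 4 brought flow, rest push out)
#2 |J2  (common-f at J2 fixed by 0)
#3 |J2  (J2: bond 0 brought flow, rest push out)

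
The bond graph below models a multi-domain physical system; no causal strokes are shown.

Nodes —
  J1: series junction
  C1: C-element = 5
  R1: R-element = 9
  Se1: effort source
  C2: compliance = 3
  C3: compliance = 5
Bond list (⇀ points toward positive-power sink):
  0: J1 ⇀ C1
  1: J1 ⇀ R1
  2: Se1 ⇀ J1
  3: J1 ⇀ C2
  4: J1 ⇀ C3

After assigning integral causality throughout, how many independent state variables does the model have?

b2 →J1  (Se1: effort source, stroke at far end)
b0 →J1  (C1 integral (e out))
b3 →J1  (prefer integral on C2)
b4 →J1  (C3 integral (e out))
b1 →R1  (J1 needs exactly one f-in)

3  (C1, C2, C3 all integral)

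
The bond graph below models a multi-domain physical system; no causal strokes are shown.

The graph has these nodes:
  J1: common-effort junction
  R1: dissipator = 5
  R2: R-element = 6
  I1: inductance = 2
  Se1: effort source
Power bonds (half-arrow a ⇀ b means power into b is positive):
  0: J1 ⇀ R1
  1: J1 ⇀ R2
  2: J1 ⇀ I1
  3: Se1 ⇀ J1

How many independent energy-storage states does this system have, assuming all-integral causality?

bond 3 |J1  (source Se1 imposes e)
bond 0 |R1  (J1: bond 3 brought effort, rest push out)
bond 1 |R2  (J1 effort already set via bond 3)
bond 2 |I1  (J1 effort already set via bond 3)

1  (I1 all integral)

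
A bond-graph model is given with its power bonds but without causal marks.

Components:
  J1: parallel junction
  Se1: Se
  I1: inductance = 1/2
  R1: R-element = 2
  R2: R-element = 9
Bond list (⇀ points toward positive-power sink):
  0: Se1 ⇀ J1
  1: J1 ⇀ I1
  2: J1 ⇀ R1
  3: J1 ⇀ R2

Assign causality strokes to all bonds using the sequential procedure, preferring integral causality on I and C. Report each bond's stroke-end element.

β0 →J1  (Se1: effort source, stroke at far end)
β1 →I1  (0-jn J1 has e-setter on 0)
β2 →R1  (0-jn J1 has e-setter on 0)
β3 →R2  (J1 effort already set via bond 0)

β0 stroke→J1
β1 stroke→I1
β2 stroke→R1
β3 stroke→R2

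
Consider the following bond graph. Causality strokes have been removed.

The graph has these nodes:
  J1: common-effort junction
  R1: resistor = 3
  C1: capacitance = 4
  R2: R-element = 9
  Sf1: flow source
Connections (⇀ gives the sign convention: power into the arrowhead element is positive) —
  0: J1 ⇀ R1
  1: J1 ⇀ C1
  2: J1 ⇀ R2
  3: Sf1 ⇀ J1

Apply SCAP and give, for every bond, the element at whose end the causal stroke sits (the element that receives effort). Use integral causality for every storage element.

β3 →Sf1  (Sf1 fixes flow; stroke at Sf1)
β1 →J1  (C1 outputs effort q/C1)
β0 →R1  (J1: bond 1 brought effort, rest push out)
β2 →R2  (J1: bond 1 brought effort, rest push out)

β0 stroke at R1
β1 stroke at J1
β2 stroke at R2
β3 stroke at Sf1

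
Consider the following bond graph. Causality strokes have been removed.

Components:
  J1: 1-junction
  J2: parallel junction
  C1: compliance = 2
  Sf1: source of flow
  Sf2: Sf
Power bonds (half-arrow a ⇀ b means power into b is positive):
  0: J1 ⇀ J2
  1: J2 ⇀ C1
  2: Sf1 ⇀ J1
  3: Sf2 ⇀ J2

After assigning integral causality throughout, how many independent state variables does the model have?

1  (C1 all integral)

b2 |Sf1  (source Sf1 imposes f)
b3 |Sf2  (source Sf2 imposes f)
b0 |J1  (J1 flow already set via bond 2)
b1 |J2  (only one effort-in slot at J2)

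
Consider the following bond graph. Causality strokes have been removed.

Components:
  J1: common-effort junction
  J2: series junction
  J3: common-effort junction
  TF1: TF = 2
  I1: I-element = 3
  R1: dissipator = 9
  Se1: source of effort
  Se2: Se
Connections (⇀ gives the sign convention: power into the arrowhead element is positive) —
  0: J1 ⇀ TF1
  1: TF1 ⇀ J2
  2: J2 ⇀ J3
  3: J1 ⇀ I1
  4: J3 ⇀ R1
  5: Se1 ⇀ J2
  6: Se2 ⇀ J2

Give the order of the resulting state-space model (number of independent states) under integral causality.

1  (I1 all integral)

β5 →J2  (Se1 (Se) sets effort on bond)
β6 →J2  (source Se2 imposes e)
β3 →I1  (I1 outputs flow p/I1)
β0 →J1  (closing 0-jn rule on J1)
β1 →TF1  (TF TF1: opposite of bond 0)
β2 →J2  (J2: bond 1 brought flow, rest push out)
β4 →J3  (closing 0-jn rule on J3)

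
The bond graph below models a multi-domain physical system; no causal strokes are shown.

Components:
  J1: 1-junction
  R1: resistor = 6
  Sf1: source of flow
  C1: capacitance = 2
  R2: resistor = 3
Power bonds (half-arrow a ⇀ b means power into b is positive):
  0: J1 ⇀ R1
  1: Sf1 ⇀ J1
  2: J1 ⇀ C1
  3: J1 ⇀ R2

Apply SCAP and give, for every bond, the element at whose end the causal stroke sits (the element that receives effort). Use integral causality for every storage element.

b1 |Sf1  (Sf1: flow source, stroke at near end)
b0 |J1  (common-f at J1 fixed by 1)
b2 |J1  (1-jn J1 has f-setter on 1)
b3 |J1  (J1: bond 1 brought flow, rest push out)

bond 0 |J1
bond 1 |Sf1
bond 2 |J1
bond 3 |J1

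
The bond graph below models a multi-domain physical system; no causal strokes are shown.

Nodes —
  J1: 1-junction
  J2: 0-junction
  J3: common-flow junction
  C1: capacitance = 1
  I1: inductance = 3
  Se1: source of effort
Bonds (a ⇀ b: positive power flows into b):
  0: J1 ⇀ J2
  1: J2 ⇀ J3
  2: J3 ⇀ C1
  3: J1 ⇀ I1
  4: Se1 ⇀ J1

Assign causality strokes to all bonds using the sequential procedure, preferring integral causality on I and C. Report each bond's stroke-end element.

#0 |J1
#1 |J2
#2 |J3
#3 |I1
#4 |J1

bond 4 stroke at J1  (Se1: effort source, stroke at far end)
bond 2 stroke at J3  (prefer integral on C1)
bond 1 stroke at J2  (closing 1-jn rule on J3)
bond 0 stroke at J1  (common-e at J2 fixed by 1)
bond 3 stroke at I1  (only one flow-in slot at J1)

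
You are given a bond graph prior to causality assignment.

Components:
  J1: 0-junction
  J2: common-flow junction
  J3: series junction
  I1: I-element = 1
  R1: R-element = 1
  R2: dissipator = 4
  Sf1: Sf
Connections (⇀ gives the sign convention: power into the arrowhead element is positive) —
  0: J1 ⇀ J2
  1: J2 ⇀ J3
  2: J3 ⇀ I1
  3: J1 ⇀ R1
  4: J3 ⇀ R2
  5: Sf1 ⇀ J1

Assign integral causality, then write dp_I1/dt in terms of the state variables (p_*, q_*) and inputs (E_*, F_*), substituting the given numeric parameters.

#5 |Sf1  (source Sf1 imposes f)
#2 |I1  (I1: I, integral causality)
#1 |J3  (J3 flow already set via bond 2)
#4 |J3  (J3: bond 2 brought flow, rest push out)
#0 |J2  (common-f at J2 fixed by 1)
#3 |J1  (J1: last free bond brings effort in)

dp_I1/dt = F_Sf1 - 5*p_I1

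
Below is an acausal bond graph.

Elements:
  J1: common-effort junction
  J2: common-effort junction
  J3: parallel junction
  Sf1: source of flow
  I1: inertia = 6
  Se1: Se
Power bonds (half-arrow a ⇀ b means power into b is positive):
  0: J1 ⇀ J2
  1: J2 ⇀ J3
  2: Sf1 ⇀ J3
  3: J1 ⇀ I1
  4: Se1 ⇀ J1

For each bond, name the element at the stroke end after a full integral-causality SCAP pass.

β2 stroke at Sf1  (Sf1 (Sf) sets flow on bond)
β4 stroke at J1  (source Se1 imposes e)
β0 stroke at J2  (0-jn J1 has e-setter on 4)
β3 stroke at I1  (common-e at J1 fixed by 4)
β1 stroke at J3  (0-jn J2 has e-setter on 0)

#0 |J2
#1 |J3
#2 |Sf1
#3 |I1
#4 |J1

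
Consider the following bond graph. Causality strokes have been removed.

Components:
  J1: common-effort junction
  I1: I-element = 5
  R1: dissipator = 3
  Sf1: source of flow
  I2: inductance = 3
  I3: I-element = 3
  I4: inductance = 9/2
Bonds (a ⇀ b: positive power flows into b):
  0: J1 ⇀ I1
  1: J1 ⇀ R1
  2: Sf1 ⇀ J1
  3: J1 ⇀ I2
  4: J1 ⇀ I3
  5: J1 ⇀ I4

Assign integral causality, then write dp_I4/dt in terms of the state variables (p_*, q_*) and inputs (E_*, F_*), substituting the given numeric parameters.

b2 →Sf1  (Sf1 fixes flow; stroke at Sf1)
b0 →I1  (I1 integral (f out))
b3 →I2  (I2: I, integral causality)
b4 →I3  (I3 integral (f out))
b5 →I4  (I4: I, integral causality)
b1 →J1  (J1 needs exactly one e-in)

dp_I4/dt = 3*F_Sf1 - 3*p_I1/5 - p_I2 - p_I3 - 2*p_I4/3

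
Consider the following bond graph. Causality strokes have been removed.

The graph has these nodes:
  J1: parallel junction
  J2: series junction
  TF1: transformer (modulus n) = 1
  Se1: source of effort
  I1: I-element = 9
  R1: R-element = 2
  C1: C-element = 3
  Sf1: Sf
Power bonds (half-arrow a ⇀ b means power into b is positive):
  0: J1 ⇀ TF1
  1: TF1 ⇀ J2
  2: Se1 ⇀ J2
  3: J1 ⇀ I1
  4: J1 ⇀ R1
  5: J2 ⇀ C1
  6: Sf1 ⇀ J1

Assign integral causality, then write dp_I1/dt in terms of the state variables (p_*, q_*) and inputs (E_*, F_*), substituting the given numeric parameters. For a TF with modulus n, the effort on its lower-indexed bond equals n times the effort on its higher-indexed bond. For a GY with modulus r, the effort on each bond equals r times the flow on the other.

bond 2 |J2  (Se1 (Se) sets effort on bond)
bond 6 |Sf1  (Sf1 (Sf) sets flow on bond)
bond 3 |I1  (prefer integral on I1)
bond 5 |J2  (C1 outputs effort q/C1)
bond 1 |TF1  (J2: last free bond brings flow in)
bond 0 |J1  (TF1 one-in-one-out from 1)
bond 4 |R1  (0-jn J1 has e-setter on 0)

dp_I1/dt = -E_Se1 + q_C1/3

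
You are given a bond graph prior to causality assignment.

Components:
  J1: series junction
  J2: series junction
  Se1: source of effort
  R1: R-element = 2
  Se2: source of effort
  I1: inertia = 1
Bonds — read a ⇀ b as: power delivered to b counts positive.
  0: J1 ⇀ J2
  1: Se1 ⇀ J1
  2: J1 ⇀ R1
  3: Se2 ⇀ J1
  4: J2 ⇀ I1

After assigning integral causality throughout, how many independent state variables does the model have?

1  (I1 all integral)

β1 stroke at J1  (Se1 (Se) sets effort on bond)
β3 stroke at J1  (Se2: effort source, stroke at far end)
β4 stroke at I1  (I1: I, integral causality)
β0 stroke at J2  (common-f at J2 fixed by 4)
β2 stroke at J1  (J1: bond 0 brought flow, rest push out)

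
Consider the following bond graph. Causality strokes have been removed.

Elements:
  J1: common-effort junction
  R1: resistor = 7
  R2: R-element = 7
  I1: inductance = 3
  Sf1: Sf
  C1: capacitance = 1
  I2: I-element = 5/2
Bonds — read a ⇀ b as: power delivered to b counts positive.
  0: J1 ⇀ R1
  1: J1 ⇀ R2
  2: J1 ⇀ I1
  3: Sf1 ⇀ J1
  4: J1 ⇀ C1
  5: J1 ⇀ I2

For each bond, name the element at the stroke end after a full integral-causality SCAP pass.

β3 →Sf1  (source Sf1 imposes f)
β2 →I1  (I1 outputs flow p/I1)
β4 →J1  (C1: C, integral causality)
β0 →R1  (common-e at J1 fixed by 4)
β1 →R2  (J1 effort already set via bond 4)
β5 →I2  (J1: bond 4 brought effort, rest push out)

β0 stroke→R1
β1 stroke→R2
β2 stroke→I1
β3 stroke→Sf1
β4 stroke→J1
β5 stroke→I2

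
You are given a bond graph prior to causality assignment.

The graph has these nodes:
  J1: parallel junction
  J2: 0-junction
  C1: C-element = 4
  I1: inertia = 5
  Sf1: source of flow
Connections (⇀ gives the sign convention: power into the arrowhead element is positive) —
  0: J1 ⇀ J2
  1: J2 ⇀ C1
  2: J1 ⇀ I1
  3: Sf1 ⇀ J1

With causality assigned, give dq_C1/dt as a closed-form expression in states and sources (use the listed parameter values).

bond 3 stroke at Sf1  (source Sf1 imposes f)
bond 1 stroke at J2  (C1 outputs effort q/C1)
bond 0 stroke at J1  (J2: bond 1 brought effort, rest push out)
bond 2 stroke at I1  (common-e at J1 fixed by 0)

dq_C1/dt = F_Sf1 - p_I1/5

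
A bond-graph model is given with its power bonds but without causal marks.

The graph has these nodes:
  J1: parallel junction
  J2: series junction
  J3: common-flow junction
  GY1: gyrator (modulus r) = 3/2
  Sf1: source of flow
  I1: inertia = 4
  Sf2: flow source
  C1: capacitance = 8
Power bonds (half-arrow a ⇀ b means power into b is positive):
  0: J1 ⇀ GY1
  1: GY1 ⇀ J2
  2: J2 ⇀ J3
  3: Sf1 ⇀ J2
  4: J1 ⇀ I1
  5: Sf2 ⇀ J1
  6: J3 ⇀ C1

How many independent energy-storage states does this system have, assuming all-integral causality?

#3 stroke→Sf1  (Sf1: flow source, stroke at near end)
#5 stroke→Sf2  (Sf2: flow source, stroke at near end)
#1 stroke→J2  (J2 flow already set via bond 3)
#2 stroke→J2  (J2: bond 3 brought flow, rest push out)
#6 stroke→J3  (1-jn J3 has f-setter on 2)
#0 stroke→J1  (through GY1, causality inverts; strokes same side of GY1)
#4 stroke→I1  (common-e at J1 fixed by 0)

2  (C1, I1 all integral)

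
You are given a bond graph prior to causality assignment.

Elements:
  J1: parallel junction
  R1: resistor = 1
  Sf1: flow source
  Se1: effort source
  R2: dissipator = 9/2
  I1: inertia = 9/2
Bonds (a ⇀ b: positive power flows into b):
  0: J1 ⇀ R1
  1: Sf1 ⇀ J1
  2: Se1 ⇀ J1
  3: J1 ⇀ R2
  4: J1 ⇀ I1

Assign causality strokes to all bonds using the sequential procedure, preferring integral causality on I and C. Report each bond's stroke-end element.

bond 0 →R1
bond 1 →Sf1
bond 2 →J1
bond 3 →R2
bond 4 →I1

β1 stroke at Sf1  (Sf1 (Sf) sets flow on bond)
β2 stroke at J1  (Se1 (Se) sets effort on bond)
β0 stroke at R1  (0-jn J1 has e-setter on 2)
β3 stroke at R2  (J1 effort already set via bond 2)
β4 stroke at I1  (common-e at J1 fixed by 2)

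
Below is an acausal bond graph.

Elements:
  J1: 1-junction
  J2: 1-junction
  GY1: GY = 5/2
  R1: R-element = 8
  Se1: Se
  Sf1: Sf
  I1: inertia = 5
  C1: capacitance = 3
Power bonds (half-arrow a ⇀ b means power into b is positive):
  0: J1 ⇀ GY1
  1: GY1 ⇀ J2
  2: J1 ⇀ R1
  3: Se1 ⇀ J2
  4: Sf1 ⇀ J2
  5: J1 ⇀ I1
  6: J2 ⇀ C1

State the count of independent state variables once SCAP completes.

b3 →J2  (Se1 fixes effort; stroke away)
b4 →Sf1  (Sf1 fixes flow; stroke at Sf1)
b1 →J2  (J2: bond 4 brought flow, rest push out)
b6 →J2  (common-f at J2 fixed by 4)
b0 →J1  (GY GY1: same side as bond 1)
b5 →I1  (I1 integral (f out))
b2 →J1  (1-jn J1 has f-setter on 5)

2  (C1, I1 all integral)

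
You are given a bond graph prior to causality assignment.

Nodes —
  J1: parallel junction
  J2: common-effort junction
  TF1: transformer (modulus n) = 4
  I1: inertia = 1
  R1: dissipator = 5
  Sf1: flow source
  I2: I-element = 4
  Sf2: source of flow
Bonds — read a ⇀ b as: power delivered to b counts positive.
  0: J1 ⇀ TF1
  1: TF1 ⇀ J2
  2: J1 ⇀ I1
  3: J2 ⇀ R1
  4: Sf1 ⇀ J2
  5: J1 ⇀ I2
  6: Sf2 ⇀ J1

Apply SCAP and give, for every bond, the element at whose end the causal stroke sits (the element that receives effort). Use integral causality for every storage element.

#4 |Sf1  (Sf1 (Sf) sets flow on bond)
#6 |Sf2  (Sf2: flow source, stroke at near end)
#2 |I1  (I1 outputs flow p/I1)
#5 |I2  (I2: I, integral causality)
#0 |J1  (J1 needs exactly one e-in)
#1 |TF1  (TF1 one-in-one-out from 0)
#3 |J2  (closing 0-jn rule on J2)

b0 stroke→J1
b1 stroke→TF1
b2 stroke→I1
b3 stroke→J2
b4 stroke→Sf1
b5 stroke→I2
b6 stroke→Sf2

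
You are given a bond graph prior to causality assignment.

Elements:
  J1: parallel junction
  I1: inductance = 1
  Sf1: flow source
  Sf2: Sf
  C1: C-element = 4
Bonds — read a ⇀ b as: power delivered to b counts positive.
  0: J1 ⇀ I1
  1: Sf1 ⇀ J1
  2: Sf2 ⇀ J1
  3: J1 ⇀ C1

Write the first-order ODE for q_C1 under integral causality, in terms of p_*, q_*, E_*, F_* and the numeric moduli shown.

#1 stroke at Sf1  (Sf1 fixes flow; stroke at Sf1)
#2 stroke at Sf2  (Sf2 (Sf) sets flow on bond)
#0 stroke at I1  (I1 integral (f out))
#3 stroke at J1  (closing 0-jn rule on J1)

dq_C1/dt = F_Sf1 + F_Sf2 - p_I1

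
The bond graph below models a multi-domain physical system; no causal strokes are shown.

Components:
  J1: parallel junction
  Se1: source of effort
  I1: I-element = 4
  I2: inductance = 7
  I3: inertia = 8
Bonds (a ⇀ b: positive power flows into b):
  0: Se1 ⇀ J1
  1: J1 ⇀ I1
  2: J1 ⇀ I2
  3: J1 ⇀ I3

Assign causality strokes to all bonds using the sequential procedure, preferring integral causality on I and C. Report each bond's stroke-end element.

#0 stroke→J1  (Se1 (Se) sets effort on bond)
#1 stroke→I1  (common-e at J1 fixed by 0)
#2 stroke→I2  (J1 effort already set via bond 0)
#3 stroke→I3  (J1: bond 0 brought effort, rest push out)

b0 |J1
b1 |I1
b2 |I2
b3 |I3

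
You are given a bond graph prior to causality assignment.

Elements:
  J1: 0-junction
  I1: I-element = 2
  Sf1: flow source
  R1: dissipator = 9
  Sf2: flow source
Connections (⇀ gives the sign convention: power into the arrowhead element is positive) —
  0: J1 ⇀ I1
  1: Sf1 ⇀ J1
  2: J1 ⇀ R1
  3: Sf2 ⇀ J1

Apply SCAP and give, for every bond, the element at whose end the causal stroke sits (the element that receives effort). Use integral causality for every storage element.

bond 0 |I1
bond 1 |Sf1
bond 2 |J1
bond 3 |Sf2

β1 stroke at Sf1  (Sf1 (Sf) sets flow on bond)
β3 stroke at Sf2  (Sf2 fixes flow; stroke at Sf2)
β0 stroke at I1  (prefer integral on I1)
β2 stroke at J1  (J1: last free bond brings effort in)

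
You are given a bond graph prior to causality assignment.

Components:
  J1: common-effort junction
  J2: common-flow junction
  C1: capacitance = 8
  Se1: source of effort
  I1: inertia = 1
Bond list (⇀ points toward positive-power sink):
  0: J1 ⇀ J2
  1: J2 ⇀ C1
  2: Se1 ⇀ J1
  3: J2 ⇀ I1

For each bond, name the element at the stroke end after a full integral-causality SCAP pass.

b0 stroke→J2
b1 stroke→J2
b2 stroke→J1
b3 stroke→I1

bond 2 stroke at J1  (Se1: effort source, stroke at far end)
bond 0 stroke at J2  (J1: bond 2 brought effort, rest push out)
bond 1 stroke at J2  (C1 outputs effort q/C1)
bond 3 stroke at I1  (J2 needs exactly one f-in)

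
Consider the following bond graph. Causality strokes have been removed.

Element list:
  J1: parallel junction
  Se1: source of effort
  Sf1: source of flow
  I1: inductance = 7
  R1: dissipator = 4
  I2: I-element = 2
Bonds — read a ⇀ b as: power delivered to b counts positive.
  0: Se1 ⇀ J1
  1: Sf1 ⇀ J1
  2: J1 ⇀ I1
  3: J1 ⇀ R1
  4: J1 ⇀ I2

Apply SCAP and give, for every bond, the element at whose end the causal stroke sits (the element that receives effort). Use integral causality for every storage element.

β0 stroke at J1  (Se1: effort source, stroke at far end)
β1 stroke at Sf1  (Sf1: flow source, stroke at near end)
β2 stroke at I1  (J1: bond 0 brought effort, rest push out)
β3 stroke at R1  (J1: bond 0 brought effort, rest push out)
β4 stroke at I2  (J1: bond 0 brought effort, rest push out)

#0 stroke at J1
#1 stroke at Sf1
#2 stroke at I1
#3 stroke at R1
#4 stroke at I2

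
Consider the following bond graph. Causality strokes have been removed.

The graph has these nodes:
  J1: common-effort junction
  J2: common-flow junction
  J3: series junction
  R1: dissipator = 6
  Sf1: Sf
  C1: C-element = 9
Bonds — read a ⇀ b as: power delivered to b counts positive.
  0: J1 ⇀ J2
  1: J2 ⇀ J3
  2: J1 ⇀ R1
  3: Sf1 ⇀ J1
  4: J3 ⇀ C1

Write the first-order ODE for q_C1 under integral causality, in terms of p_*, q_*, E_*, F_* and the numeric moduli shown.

dq_C1/dt = F_Sf1 - q_C1/54

β3 →Sf1  (Sf1 (Sf) sets flow on bond)
β4 →J3  (C1: C, integral causality)
β1 →J2  (J3: last free bond brings flow in)
β0 →J1  (only one flow-in slot at J2)
β2 →R1  (J1: bond 0 brought effort, rest push out)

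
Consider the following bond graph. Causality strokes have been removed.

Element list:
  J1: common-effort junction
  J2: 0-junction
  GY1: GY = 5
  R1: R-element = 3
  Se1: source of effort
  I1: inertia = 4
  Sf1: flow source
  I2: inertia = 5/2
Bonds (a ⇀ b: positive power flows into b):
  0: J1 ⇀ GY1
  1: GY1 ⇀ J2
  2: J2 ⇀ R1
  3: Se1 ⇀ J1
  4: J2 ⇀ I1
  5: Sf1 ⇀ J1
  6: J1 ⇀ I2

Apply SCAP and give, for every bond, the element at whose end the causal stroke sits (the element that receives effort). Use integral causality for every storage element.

#3 →J1  (Se1: effort source, stroke at far end)
#5 →Sf1  (Sf1: flow source, stroke at near end)
#0 →GY1  (J1 effort already set via bond 3)
#6 →I2  (common-e at J1 fixed by 3)
#1 →GY1  (through GY1, causality inverts; strokes same side of GY1)
#4 →I1  (I1 integral (f out))
#2 →J2  (only one effort-in slot at J2)

bond 0 |GY1
bond 1 |GY1
bond 2 |J2
bond 3 |J1
bond 4 |I1
bond 5 |Sf1
bond 6 |I2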